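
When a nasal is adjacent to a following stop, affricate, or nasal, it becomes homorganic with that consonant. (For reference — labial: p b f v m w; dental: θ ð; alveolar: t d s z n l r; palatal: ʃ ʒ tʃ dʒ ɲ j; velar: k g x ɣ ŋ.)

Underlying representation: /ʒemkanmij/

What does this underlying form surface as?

[ʒeŋkammij]

/m/ before /k/ (velar) → [ŋ]
/n/ before /m/ (labial) → [m]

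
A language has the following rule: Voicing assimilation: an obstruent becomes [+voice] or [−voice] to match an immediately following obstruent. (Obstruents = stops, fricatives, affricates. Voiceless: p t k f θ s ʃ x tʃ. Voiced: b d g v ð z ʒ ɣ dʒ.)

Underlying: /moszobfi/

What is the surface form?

/s/ before /z/ (voiced) → [z]
/b/ before /f/ (voiceless) → [p]

[mozzopfi]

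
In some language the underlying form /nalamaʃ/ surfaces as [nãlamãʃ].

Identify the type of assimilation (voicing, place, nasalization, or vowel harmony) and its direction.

/a/→[ã] /a/→[ã].
Each target copies a feature from the preceding segment, so the direction is progressive.

nasalization, progressive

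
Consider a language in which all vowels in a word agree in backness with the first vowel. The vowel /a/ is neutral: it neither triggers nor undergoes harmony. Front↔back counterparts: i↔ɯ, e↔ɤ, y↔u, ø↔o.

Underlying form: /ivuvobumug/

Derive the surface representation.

/u/ harmonizes with /i/ ([-back]) → [y]
/o/ harmonizes with /i/ ([-back]) → [ø]
/u/ harmonizes with /i/ ([-back]) → [y]
/u/ harmonizes with /i/ ([-back]) → [y]

[ivyvøbymyg]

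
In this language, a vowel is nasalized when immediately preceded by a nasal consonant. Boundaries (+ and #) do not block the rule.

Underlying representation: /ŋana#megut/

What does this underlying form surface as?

/a/ after nasal /ŋ/ → [ã]
/a/ after nasal /n/ → [ã]
/e/ after nasal /m/ → [ẽ]

[ŋãnã#mẽgut]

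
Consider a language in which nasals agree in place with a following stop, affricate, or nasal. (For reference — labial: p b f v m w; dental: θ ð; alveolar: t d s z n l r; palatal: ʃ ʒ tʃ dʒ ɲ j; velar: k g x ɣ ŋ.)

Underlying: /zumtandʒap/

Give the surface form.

[zuntaɲdʒap]

/m/ before /t/ (alveolar) → [n]
/n/ before /dʒ/ (palatal) → [ɲ]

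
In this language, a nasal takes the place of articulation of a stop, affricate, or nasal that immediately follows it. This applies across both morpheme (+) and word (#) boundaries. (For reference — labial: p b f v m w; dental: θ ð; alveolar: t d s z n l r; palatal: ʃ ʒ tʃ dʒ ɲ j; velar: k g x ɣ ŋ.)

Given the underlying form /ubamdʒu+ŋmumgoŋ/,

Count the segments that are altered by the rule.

3

/m/ before /dʒ/ (palatal) → [ɲ]
/ŋ/ before /m/ (labial) → [m]
/m/ before /g/ (velar) → [ŋ]
3 segments change.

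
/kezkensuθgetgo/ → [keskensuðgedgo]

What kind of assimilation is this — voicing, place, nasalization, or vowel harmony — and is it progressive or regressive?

/z/→[s] /θ/→[ð] /t/→[d].
Each target copies a feature from the following segment, so the direction is regressive.

voicing assimilation, regressive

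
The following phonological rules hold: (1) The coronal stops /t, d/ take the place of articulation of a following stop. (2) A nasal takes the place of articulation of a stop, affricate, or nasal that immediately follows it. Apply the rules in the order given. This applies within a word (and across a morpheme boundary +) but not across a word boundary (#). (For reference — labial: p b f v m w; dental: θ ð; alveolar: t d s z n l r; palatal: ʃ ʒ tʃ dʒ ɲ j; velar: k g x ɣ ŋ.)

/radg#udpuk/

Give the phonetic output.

[ragg#ubpuk]

Rule 1: /d/ before /g/ (velar) → [g]
Rule 1: /d/ before /p/ (labial) → [b]
After rule 1: ragg#ubpuk
Rule 2: no segment meets the rule's conditions; no change.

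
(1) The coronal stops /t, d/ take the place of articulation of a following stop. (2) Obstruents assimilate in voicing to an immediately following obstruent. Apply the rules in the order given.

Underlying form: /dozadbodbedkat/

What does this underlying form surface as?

[dozabbobbekkat]

Rule 1: /d/ before /b/ (labial) → [b]
Rule 1: /d/ before /b/ (labial) → [b]
Rule 1: /d/ before /k/ (velar) → [g]
After rule 1: dozabbobbegkat
Rule 2: /g/ before /k/ (voiceless) → [k]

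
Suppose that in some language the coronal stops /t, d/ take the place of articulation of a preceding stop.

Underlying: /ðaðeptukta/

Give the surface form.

[ðaðeppukka]

/t/ after /p/ (labial) → [p]
/t/ after /k/ (velar) → [k]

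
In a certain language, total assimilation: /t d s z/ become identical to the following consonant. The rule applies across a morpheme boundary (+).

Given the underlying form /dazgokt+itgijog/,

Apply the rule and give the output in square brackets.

[daggokt+iggijog]

/z/ before /g/ → [g] (total assimilation)
/t/ before /g/ → [g] (total assimilation)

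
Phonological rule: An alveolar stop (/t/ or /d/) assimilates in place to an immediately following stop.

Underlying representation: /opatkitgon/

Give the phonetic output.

[opakkikgon]

/t/ before /k/ (velar) → [k]
/t/ before /g/ (velar) → [k]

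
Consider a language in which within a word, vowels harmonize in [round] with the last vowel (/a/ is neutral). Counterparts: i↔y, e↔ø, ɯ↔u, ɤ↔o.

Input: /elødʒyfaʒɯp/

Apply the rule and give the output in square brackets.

[eledʒifaʒɯp]

/ø/ harmonizes with /ɯ/ ([-round]) → [e]
/y/ harmonizes with /ɯ/ ([-round]) → [i]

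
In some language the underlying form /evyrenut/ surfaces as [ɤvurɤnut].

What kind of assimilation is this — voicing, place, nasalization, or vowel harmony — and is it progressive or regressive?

/e/→[ɤ] /y/→[u] /e/→[ɤ].
Vowels agree with the last vowel, so the harmony is regressive.

vowel harmony, regressive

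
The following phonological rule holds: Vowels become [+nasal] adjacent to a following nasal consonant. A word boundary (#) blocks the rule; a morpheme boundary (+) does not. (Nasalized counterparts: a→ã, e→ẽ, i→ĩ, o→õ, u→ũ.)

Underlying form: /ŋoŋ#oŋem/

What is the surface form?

/o/ before nasal /ŋ/ → [õ]
/o/ before nasal /ŋ/ → [õ]
/e/ before nasal /m/ → [ẽ]

[ŋõŋ#õŋẽm]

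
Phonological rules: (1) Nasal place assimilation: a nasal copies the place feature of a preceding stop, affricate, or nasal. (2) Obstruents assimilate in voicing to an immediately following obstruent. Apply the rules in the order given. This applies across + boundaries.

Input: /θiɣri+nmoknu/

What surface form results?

[θiɣri+nnokŋu]

Rule 1: /m/ after /n/ (alveolar) → [n]
Rule 1: /n/ after /k/ (velar) → [ŋ]
After rule 1: θiɣri+nnokŋu
Rule 2: no segment meets the rule's conditions; no change.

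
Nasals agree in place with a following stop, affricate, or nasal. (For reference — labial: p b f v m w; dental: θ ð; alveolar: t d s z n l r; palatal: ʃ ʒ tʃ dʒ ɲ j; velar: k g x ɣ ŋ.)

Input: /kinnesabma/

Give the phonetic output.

no segment meets the rule's conditions; no change.

[kinnesabma]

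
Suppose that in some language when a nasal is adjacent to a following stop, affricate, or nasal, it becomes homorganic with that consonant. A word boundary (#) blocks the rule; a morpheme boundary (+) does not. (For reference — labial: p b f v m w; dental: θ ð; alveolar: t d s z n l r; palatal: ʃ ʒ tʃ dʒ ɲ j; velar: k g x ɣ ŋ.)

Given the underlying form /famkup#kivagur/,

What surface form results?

/m/ before /k/ (velar) → [ŋ]

[faŋkup#kivagur]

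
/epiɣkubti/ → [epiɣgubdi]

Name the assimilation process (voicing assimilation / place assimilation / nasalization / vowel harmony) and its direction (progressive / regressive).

voicing assimilation, progressive

/k/→[g] /t/→[d].
Each target copies a feature from the preceding segment, so the direction is progressive.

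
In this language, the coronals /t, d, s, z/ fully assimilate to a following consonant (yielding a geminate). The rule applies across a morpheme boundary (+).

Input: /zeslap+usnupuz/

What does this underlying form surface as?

/s/ before /l/ → [l] (total assimilation)
/s/ before /n/ → [n] (total assimilation)

[zellap+unnupuz]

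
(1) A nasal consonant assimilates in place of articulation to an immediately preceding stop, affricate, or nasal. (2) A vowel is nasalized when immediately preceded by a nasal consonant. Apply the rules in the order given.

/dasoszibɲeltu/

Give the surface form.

Rule 1: /ɲ/ after /b/ (labial) → [m]
After rule 1: dasoszibmeltu
Rule 2: /e/ after nasal /m/ → [ẽ]

[dasoszibmẽltu]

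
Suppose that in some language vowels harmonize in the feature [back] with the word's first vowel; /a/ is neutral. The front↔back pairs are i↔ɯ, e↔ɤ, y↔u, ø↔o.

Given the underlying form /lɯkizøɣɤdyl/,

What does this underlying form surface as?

[lɯkɯzoɣɤdul]

/i/ harmonizes with /ɯ/ ([+back]) → [ɯ]
/ø/ harmonizes with /ɯ/ ([+back]) → [o]
/y/ harmonizes with /ɯ/ ([+back]) → [u]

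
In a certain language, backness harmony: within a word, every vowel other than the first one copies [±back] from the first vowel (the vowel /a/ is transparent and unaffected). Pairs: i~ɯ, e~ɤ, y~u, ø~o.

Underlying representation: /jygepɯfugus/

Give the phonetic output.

/ɯ/ harmonizes with /y/ ([-back]) → [i]
/u/ harmonizes with /y/ ([-back]) → [y]
/u/ harmonizes with /y/ ([-back]) → [y]

[jygepifygys]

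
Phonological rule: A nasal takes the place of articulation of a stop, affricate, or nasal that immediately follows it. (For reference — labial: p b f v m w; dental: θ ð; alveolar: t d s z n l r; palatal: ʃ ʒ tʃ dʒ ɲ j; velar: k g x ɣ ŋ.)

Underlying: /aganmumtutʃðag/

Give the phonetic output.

[agammuntutʃðag]

/n/ before /m/ (labial) → [m]
/m/ before /t/ (alveolar) → [n]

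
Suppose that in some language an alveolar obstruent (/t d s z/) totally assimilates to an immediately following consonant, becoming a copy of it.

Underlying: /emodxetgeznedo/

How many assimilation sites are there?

/d/ before /x/ → [x] (total assimilation)
/t/ before /g/ → [g] (total assimilation)
/z/ before /n/ → [n] (total assimilation)
3 segments change.

3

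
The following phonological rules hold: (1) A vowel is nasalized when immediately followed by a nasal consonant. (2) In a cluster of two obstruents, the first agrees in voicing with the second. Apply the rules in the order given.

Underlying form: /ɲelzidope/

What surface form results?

Rule 1: no segment meets the rule's conditions; no change.
After rule 1: ɲelzidope
Rule 2: no segment meets the rule's conditions; no change.

[ɲelzidope]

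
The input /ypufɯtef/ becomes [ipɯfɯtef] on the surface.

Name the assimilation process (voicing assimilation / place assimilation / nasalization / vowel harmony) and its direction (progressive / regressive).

vowel harmony, regressive

/y/→[i] /u/→[ɯ].
Vowels agree with the last vowel, so the harmony is regressive.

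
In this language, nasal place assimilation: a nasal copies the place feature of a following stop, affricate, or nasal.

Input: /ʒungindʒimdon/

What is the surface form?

/n/ before /g/ (velar) → [ŋ]
/n/ before /dʒ/ (palatal) → [ɲ]
/m/ before /d/ (alveolar) → [n]

[ʒuŋgiɲdʒindon]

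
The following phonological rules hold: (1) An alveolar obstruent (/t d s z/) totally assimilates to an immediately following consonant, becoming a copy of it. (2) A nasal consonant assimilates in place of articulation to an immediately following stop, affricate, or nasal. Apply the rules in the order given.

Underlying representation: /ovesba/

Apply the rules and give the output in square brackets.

[ovebba]

Rule 1: /s/ before /b/ → [b] (total assimilation)
After rule 1: ovebba
Rule 2: no segment meets the rule's conditions; no change.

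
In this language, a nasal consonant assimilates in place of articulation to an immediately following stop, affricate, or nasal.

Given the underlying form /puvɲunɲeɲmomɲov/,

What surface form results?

[puvɲuɲɲemmoɲɲov]

/n/ before /ɲ/ (palatal) → [ɲ]
/ɲ/ before /m/ (labial) → [m]
/m/ before /ɲ/ (palatal) → [ɲ]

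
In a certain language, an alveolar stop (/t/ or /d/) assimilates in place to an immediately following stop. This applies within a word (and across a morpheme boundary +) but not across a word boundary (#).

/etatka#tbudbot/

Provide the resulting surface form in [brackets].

[etakka#pbubbot]

/t/ before /k/ (velar) → [k]
/t/ before /b/ (labial) → [p]
/d/ before /b/ (labial) → [b]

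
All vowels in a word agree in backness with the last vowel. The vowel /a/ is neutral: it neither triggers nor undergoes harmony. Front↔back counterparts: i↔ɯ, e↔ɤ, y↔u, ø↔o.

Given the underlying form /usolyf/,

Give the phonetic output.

/u/ harmonizes with /y/ ([-back]) → [y]
/o/ harmonizes with /y/ ([-back]) → [ø]

[ysølyf]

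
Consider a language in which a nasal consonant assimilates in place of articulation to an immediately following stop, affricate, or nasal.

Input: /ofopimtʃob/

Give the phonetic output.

[ofopiɲtʃob]

/m/ before /tʃ/ (palatal) → [ɲ]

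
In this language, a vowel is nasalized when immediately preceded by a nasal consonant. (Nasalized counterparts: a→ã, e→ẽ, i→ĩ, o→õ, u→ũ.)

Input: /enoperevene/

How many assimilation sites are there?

2

/o/ after nasal /n/ → [õ]
/e/ after nasal /n/ → [ẽ]
2 segments change.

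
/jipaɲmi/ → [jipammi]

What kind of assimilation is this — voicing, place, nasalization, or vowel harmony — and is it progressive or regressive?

/ɲ/→[m].
Each target copies a feature from the following segment, so the direction is regressive.

place assimilation, regressive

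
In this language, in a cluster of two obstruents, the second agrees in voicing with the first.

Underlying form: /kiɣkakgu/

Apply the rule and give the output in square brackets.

/k/ after /ɣ/ (voiced) → [g]
/g/ after /k/ (voiceless) → [k]

[kiɣgakku]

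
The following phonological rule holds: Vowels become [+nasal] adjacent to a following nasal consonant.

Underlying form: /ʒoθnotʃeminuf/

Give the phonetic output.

[ʒoθnotʃẽmĩnuf]

/e/ before nasal /m/ → [ẽ]
/i/ before nasal /n/ → [ĩ]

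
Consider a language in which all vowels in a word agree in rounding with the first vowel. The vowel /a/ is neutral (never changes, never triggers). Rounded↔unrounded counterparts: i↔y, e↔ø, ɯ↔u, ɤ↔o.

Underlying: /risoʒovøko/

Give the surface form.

[risɤʒɤvekɤ]

/o/ harmonizes with /i/ ([-round]) → [ɤ]
/o/ harmonizes with /i/ ([-round]) → [ɤ]
/ø/ harmonizes with /i/ ([-round]) → [e]
/o/ harmonizes with /i/ ([-round]) → [ɤ]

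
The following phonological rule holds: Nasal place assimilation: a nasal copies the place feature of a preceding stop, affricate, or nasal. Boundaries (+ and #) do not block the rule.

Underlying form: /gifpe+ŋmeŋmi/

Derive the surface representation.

/m/ after /ŋ/ (velar) → [ŋ]
/m/ after /ŋ/ (velar) → [ŋ]

[gifpe+ŋŋeŋŋi]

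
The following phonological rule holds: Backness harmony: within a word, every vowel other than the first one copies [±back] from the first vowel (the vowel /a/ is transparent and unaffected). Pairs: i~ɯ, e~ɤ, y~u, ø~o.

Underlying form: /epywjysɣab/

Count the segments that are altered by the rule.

0

No segment meets the rule's conditions.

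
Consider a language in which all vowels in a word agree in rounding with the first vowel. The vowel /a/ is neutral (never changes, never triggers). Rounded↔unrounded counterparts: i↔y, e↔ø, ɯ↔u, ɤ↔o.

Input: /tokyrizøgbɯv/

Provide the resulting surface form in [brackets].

[tokyryzøgbuv]

/i/ harmonizes with /o/ ([+round]) → [y]
/ɯ/ harmonizes with /o/ ([+round]) → [u]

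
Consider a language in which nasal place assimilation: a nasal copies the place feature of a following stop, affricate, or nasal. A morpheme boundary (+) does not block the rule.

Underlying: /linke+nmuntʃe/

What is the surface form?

/n/ before /k/ (velar) → [ŋ]
/n/ before /m/ (labial) → [m]
/n/ before /tʃ/ (palatal) → [ɲ]

[liŋke+mmuɲtʃe]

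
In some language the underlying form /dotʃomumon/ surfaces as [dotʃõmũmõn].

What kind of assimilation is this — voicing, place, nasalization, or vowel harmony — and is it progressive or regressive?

nasalization, regressive

/o/→[õ] /u/→[ũ] /o/→[õ].
Each target copies a feature from the following segment, so the direction is regressive.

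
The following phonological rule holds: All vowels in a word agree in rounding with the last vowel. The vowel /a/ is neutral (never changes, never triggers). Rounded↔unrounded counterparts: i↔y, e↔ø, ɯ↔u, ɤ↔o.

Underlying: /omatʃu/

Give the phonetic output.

[omatʃu]

no segment meets the rule's conditions; no change.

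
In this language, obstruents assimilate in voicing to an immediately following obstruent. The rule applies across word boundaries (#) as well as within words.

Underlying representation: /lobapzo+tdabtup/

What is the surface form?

/p/ before /z/ (voiced) → [b]
/t/ before /d/ (voiced) → [d]
/b/ before /t/ (voiceless) → [p]

[lobabzo+ddaptup]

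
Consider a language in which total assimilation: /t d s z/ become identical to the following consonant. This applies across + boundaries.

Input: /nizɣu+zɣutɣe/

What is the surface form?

[niɣɣu+ɣɣuɣɣe]

/z/ before /ɣ/ → [ɣ] (total assimilation)
/z/ before /ɣ/ → [ɣ] (total assimilation)
/t/ before /ɣ/ → [ɣ] (total assimilation)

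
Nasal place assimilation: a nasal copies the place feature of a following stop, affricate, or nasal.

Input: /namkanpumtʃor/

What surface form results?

/m/ before /k/ (velar) → [ŋ]
/n/ before /p/ (labial) → [m]
/m/ before /tʃ/ (palatal) → [ɲ]

[naŋkampuɲtʃor]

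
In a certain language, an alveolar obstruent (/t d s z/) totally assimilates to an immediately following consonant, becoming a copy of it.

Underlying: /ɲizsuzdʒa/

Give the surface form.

[ɲissudʒdʒa]

/z/ before /s/ → [s] (total assimilation)
/z/ before /dʒ/ → [dʒ] (total assimilation)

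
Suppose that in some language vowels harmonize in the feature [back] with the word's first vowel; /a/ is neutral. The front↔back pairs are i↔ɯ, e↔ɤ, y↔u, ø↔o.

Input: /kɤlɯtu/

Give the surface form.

no segment meets the rule's conditions; no change.

[kɤlɯtu]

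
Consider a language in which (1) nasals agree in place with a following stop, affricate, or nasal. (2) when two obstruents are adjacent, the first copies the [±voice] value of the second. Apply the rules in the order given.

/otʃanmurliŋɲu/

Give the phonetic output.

[otʃammurliɲɲu]

Rule 1: /n/ before /m/ (labial) → [m]
Rule 1: /ŋ/ before /ɲ/ (palatal) → [ɲ]
After rule 1: otʃammurliɲɲu
Rule 2: no segment meets the rule's conditions; no change.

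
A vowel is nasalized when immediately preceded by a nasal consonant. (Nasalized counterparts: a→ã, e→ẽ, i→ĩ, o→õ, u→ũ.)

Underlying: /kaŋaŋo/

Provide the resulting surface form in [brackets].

/a/ after nasal /ŋ/ → [ã]
/o/ after nasal /ŋ/ → [õ]

[kaŋãŋõ]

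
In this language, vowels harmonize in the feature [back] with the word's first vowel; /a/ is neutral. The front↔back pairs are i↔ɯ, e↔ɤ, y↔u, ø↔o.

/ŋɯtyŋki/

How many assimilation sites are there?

/y/ harmonizes with /ɯ/ ([+back]) → [u]
/i/ harmonizes with /ɯ/ ([+back]) → [ɯ]
2 segments change.

2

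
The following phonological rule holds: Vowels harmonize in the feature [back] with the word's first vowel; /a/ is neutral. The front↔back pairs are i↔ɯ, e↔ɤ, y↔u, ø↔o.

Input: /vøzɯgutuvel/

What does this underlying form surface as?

/ɯ/ harmonizes with /ø/ ([-back]) → [i]
/u/ harmonizes with /ø/ ([-back]) → [y]
/u/ harmonizes with /ø/ ([-back]) → [y]

[vøzigytyvel]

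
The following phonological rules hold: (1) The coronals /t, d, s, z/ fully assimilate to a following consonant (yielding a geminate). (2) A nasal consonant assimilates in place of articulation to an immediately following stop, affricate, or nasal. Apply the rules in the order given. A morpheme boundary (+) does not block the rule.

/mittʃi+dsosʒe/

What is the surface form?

[mitʃtʃi+ssoʒʒe]

Rule 1: /t/ before /tʃ/ → [tʃ] (total assimilation)
Rule 1: /d/ before /s/ → [s] (total assimilation)
Rule 1: /s/ before /ʒ/ → [ʒ] (total assimilation)
After rule 1: mitʃtʃi+ssoʒʒe
Rule 2: no segment meets the rule's conditions; no change.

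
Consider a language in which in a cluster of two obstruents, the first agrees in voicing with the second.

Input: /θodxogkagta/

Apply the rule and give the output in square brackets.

[θotxokkakta]

/d/ before /x/ (voiceless) → [t]
/g/ before /k/ (voiceless) → [k]
/g/ before /t/ (voiceless) → [k]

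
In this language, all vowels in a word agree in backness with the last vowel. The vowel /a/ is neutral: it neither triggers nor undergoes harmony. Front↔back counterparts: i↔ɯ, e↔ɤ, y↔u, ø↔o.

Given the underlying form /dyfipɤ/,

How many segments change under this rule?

2

/y/ harmonizes with /ɤ/ ([+back]) → [u]
/i/ harmonizes with /ɤ/ ([+back]) → [ɯ]
2 segments change.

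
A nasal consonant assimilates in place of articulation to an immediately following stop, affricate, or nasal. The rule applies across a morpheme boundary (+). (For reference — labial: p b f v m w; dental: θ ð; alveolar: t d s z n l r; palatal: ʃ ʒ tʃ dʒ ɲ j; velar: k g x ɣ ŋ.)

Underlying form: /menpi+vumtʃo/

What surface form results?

/n/ before /p/ (labial) → [m]
/m/ before /tʃ/ (palatal) → [ɲ]

[mempi+vuɲtʃo]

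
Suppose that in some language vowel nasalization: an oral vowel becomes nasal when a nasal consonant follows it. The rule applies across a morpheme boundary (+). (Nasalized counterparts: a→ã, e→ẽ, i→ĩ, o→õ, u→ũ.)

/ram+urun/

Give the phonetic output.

/a/ before nasal /m/ → [ã]
/u/ before nasal /n/ → [ũ]

[rãm+urũn]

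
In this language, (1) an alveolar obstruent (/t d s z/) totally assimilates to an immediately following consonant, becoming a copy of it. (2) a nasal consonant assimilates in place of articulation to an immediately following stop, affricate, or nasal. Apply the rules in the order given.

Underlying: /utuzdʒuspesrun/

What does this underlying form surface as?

Rule 1: /z/ before /dʒ/ → [dʒ] (total assimilation)
Rule 1: /s/ before /p/ → [p] (total assimilation)
Rule 1: /s/ before /r/ → [r] (total assimilation)
After rule 1: utudʒdʒupperrun
Rule 2: no segment meets the rule's conditions; no change.

[utudʒdʒupperrun]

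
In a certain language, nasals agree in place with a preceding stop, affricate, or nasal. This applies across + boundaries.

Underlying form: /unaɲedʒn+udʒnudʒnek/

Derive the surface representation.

[unaɲedʒɲ+udʒɲudʒɲek]

/n/ after /dʒ/ (palatal) → [ɲ]
/n/ after /dʒ/ (palatal) → [ɲ]
/n/ after /dʒ/ (palatal) → [ɲ]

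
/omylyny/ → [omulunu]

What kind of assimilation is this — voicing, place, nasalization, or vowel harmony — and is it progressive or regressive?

vowel harmony, progressive

/y/→[u] /y/→[u] /y/→[u].
Vowels agree with the first vowel, so the harmony is progressive.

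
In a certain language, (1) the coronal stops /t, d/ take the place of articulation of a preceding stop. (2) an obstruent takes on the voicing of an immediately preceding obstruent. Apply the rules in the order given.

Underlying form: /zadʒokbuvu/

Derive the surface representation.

[zadʒokpuvu]

Rule 1: no segment meets the rule's conditions; no change.
After rule 1: zadʒokbuvu
Rule 2: /b/ after /k/ (voiceless) → [p]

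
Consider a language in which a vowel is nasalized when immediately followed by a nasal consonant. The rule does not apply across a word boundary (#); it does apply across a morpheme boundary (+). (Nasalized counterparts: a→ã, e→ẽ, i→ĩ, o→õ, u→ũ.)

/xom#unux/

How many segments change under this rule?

/o/ before nasal /m/ → [õ]
/u/ before nasal /n/ → [ũ]
2 segments change.

2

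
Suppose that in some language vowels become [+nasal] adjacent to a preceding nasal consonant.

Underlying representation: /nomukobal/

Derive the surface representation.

/o/ after nasal /n/ → [õ]
/u/ after nasal /m/ → [ũ]

[nõmũkobal]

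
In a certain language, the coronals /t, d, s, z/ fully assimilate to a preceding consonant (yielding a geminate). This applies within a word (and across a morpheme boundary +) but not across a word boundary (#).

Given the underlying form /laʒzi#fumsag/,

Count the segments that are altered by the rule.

/z/ after /ʒ/ → [ʒ] (total assimilation)
/s/ after /m/ → [m] (total assimilation)
2 segments change.

2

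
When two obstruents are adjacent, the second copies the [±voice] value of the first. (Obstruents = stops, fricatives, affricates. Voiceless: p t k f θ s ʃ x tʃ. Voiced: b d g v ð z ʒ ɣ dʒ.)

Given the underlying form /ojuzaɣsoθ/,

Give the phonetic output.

[ojuzaɣzoθ]

/s/ after /ɣ/ (voiced) → [z]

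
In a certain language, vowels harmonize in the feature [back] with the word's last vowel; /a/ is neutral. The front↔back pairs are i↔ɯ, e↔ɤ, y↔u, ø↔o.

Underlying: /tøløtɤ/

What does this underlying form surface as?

/ø/ harmonizes with /ɤ/ ([+back]) → [o]
/ø/ harmonizes with /ɤ/ ([+back]) → [o]

[tolotɤ]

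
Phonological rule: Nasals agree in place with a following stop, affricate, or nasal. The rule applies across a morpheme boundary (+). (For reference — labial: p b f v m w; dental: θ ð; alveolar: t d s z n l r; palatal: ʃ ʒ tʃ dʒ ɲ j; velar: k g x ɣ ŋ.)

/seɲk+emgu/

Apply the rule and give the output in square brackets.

/ɲ/ before /k/ (velar) → [ŋ]
/m/ before /g/ (velar) → [ŋ]

[seŋk+eŋgu]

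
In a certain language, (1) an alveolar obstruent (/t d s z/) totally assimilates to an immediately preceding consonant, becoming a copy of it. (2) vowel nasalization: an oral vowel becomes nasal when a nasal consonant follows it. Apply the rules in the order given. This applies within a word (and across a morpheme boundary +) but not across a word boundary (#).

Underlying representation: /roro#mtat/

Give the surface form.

[roro#mmat]

Rule 1: /t/ after /m/ → [m] (total assimilation)
After rule 1: roro#mmat
Rule 2: no segment meets the rule's conditions; no change.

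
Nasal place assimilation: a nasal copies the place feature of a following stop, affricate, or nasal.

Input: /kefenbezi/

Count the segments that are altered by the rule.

/n/ before /b/ (labial) → [m]
1 segment changes.

1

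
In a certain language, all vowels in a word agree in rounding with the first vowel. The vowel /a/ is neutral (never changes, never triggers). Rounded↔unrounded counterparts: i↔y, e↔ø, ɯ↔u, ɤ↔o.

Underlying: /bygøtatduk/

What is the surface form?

no segment meets the rule's conditions; no change.

[bygøtatduk]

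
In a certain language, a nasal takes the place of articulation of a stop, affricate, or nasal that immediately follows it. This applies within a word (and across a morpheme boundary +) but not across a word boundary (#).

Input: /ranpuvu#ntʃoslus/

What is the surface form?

/n/ before /p/ (labial) → [m]
/n/ before /tʃ/ (palatal) → [ɲ]

[rampuvu#ɲtʃoslus]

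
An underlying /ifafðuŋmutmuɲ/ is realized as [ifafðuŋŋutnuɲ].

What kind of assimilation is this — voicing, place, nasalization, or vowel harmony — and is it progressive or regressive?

/m/→[ŋ] /m/→[n].
Each target copies a feature from the preceding segment, so the direction is progressive.

place assimilation, progressive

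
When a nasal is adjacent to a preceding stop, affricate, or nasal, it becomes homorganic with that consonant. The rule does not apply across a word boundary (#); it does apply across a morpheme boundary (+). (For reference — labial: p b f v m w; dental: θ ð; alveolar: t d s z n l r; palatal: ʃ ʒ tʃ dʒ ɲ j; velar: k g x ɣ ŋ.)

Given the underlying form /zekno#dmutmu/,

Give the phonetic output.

[zekŋo#dnutnu]

/n/ after /k/ (velar) → [ŋ]
/m/ after /d/ (alveolar) → [n]
/m/ after /t/ (alveolar) → [n]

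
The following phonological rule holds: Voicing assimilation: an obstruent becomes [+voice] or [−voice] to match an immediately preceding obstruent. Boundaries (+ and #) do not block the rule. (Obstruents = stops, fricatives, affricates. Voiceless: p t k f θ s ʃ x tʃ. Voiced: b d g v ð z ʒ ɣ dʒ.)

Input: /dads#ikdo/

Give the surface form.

[dadz#ikto]

/s/ after /d/ (voiced) → [z]
/d/ after /k/ (voiceless) → [t]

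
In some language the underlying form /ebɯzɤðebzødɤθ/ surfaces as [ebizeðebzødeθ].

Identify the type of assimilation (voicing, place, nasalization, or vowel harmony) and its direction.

vowel harmony, progressive

/ɯ/→[i] /ɤ/→[e] /ɤ/→[e].
Vowels agree with the first vowel, so the harmony is progressive.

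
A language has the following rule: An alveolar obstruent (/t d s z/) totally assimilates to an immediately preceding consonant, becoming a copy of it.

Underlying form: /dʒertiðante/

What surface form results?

[dʒerriðanne]

/t/ after /r/ → [r] (total assimilation)
/t/ after /n/ → [n] (total assimilation)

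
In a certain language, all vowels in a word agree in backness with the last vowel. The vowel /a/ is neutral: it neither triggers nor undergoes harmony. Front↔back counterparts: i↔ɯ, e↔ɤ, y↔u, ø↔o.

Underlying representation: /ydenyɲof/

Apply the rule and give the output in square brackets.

/y/ harmonizes with /o/ ([+back]) → [u]
/e/ harmonizes with /o/ ([+back]) → [ɤ]
/y/ harmonizes with /o/ ([+back]) → [u]

[udɤnuɲof]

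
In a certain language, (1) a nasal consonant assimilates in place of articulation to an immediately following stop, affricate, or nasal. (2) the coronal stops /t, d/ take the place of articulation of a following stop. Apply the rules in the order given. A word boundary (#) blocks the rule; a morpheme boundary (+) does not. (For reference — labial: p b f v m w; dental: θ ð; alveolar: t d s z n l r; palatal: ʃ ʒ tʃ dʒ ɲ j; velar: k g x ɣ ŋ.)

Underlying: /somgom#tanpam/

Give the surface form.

[soŋgom#tampam]

Rule 1: /m/ before /g/ (velar) → [ŋ]
Rule 1: /n/ before /p/ (labial) → [m]
After rule 1: soŋgom#tampam
Rule 2: no segment meets the rule's conditions; no change.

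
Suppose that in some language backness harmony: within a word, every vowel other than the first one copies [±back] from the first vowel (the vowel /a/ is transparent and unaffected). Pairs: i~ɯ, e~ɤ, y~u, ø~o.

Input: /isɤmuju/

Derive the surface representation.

/ɤ/ harmonizes with /i/ ([-back]) → [e]
/u/ harmonizes with /i/ ([-back]) → [y]
/u/ harmonizes with /i/ ([-back]) → [y]

[isemyjy]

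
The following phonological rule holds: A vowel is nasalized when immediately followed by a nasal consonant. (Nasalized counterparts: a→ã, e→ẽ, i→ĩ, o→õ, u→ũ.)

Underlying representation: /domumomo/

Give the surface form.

/o/ before nasal /m/ → [õ]
/u/ before nasal /m/ → [ũ]
/o/ before nasal /m/ → [õ]

[dõmũmõmo]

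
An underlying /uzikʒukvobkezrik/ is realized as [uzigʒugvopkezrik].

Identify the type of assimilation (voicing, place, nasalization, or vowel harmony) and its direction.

/k/→[g] /k/→[g] /b/→[p].
Each target copies a feature from the following segment, so the direction is regressive.

voicing assimilation, regressive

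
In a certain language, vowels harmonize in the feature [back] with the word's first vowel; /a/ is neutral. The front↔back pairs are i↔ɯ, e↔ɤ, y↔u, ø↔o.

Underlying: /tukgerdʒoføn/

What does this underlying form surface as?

/e/ harmonizes with /u/ ([+back]) → [ɤ]
/ø/ harmonizes with /u/ ([+back]) → [o]

[tukgɤrdʒofon]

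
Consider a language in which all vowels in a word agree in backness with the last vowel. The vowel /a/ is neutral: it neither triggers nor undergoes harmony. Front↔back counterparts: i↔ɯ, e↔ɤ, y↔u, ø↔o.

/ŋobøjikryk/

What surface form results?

[ŋøbøjikryk]

/o/ harmonizes with /y/ ([-back]) → [ø]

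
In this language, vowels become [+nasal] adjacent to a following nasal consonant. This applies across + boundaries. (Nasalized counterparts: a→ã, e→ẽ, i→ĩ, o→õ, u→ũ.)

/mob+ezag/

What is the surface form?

no segment meets the rule's conditions; no change.

[mob+ezag]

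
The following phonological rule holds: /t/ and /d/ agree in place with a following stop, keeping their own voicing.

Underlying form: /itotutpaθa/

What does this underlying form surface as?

/t/ before /p/ (labial) → [p]

[itotuppaθa]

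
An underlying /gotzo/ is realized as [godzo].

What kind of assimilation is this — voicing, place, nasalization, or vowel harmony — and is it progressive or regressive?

/t/→[d].
Each target copies a feature from the following segment, so the direction is regressive.

voicing assimilation, regressive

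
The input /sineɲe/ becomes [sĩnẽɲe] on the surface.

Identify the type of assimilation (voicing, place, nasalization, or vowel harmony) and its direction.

/i/→[ĩ] /e/→[ẽ].
Each target copies a feature from the following segment, so the direction is regressive.

nasalization, regressive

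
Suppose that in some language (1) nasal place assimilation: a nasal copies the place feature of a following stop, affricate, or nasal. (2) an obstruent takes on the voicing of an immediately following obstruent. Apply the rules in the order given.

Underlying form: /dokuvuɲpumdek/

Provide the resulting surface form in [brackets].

Rule 1: /ɲ/ before /p/ (labial) → [m]
Rule 1: /m/ before /d/ (alveolar) → [n]
After rule 1: dokuvumpundek
Rule 2: no segment meets the rule's conditions; no change.

[dokuvumpundek]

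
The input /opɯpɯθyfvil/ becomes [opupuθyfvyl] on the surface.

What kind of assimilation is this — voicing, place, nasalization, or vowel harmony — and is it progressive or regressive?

/ɯ/→[u] /ɯ/→[u] /i/→[y].
Vowels agree with the first vowel, so the harmony is progressive.

vowel harmony, progressive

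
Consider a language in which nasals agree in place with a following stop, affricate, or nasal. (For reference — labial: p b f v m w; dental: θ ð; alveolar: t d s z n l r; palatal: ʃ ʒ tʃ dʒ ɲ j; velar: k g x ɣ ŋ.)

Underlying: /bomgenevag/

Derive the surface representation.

/m/ before /g/ (velar) → [ŋ]

[boŋgenevag]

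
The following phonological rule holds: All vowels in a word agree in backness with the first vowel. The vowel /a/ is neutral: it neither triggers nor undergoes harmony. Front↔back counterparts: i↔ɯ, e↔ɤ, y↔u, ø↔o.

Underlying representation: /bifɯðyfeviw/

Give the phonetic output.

[bifiðyfeviw]

/ɯ/ harmonizes with /i/ ([-back]) → [i]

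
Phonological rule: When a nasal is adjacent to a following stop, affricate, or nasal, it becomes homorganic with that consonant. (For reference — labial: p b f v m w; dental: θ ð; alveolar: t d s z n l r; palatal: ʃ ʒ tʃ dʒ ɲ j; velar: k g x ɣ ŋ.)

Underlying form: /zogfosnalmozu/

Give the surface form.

no segment meets the rule's conditions; no change.

[zogfosnalmozu]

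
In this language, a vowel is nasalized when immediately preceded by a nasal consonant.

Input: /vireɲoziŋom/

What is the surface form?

/o/ after nasal /ɲ/ → [õ]
/o/ after nasal /ŋ/ → [õ]

[vireɲõziŋõm]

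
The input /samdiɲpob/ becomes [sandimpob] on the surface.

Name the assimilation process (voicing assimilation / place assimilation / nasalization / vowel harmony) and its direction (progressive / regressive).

/m/→[n] /ɲ/→[m].
Each target copies a feature from the following segment, so the direction is regressive.

place assimilation, regressive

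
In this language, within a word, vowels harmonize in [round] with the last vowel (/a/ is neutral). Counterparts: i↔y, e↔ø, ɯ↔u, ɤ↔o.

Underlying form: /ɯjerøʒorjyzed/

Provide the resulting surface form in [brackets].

/ø/ harmonizes with /e/ ([-round]) → [e]
/o/ harmonizes with /e/ ([-round]) → [ɤ]
/y/ harmonizes with /e/ ([-round]) → [i]

[ɯjereʒɤrjized]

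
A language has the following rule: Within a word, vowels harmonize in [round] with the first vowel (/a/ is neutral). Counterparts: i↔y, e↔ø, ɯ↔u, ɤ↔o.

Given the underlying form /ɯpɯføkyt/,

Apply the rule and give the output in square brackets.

[ɯpɯfekit]

/ø/ harmonizes with /ɯ/ ([-round]) → [e]
/y/ harmonizes with /ɯ/ ([-round]) → [i]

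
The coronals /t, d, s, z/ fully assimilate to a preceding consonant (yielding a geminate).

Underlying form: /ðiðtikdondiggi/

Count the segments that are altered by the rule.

3

/t/ after /ð/ → [ð] (total assimilation)
/d/ after /k/ → [k] (total assimilation)
/d/ after /n/ → [n] (total assimilation)
3 segments change.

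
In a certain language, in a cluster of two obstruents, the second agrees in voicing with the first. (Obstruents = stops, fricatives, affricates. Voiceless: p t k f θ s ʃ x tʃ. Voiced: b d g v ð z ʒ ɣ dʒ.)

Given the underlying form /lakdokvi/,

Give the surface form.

[laktokfi]

/d/ after /k/ (voiceless) → [t]
/v/ after /k/ (voiceless) → [f]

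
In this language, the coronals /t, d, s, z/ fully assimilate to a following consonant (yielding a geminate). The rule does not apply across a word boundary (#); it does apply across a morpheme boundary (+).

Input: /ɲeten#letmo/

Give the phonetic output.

/t/ before /m/ → [m] (total assimilation)

[ɲeten#lemmo]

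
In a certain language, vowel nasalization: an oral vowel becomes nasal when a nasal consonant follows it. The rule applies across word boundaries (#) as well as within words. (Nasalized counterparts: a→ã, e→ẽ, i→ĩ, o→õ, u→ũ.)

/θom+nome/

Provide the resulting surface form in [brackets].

[θõm+nõme]

/o/ before nasal /m/ → [õ]
/o/ before nasal /m/ → [õ]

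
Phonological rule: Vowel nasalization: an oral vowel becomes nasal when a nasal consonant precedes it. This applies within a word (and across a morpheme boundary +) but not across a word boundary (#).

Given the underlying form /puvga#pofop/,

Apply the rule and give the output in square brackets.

no segment meets the rule's conditions; no change.

[puvga#pofop]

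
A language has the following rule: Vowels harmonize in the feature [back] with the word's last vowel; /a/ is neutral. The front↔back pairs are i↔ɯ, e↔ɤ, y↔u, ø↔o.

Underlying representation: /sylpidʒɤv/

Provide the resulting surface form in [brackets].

[sulpɯdʒɤv]

/y/ harmonizes with /ɤ/ ([+back]) → [u]
/i/ harmonizes with /ɤ/ ([+back]) → [ɯ]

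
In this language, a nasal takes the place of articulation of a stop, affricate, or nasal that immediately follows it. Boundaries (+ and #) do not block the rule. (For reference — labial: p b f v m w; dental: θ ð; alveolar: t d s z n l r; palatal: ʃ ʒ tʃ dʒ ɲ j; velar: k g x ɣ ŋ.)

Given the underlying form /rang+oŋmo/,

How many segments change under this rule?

2

/n/ before /g/ (velar) → [ŋ]
/ŋ/ before /m/ (labial) → [m]
2 segments change.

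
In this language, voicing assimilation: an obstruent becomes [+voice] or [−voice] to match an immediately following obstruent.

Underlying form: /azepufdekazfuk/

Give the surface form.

/f/ before /d/ (voiced) → [v]
/z/ before /f/ (voiceless) → [s]

[azepuvdekasfuk]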